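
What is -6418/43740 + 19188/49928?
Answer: 16213913/68245335 ≈ 0.23758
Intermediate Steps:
-6418/43740 + 19188/49928 = -6418*1/43740 + 19188*(1/49928) = -3209/21870 + 4797/12482 = 16213913/68245335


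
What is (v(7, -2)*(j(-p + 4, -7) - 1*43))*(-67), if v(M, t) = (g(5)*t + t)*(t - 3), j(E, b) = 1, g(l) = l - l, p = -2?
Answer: 28140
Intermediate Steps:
g(l) = 0
v(M, t) = t*(-3 + t) (v(M, t) = (0*t + t)*(t - 3) = (0 + t)*(-3 + t) = t*(-3 + t))
(v(7, -2)*(j(-p + 4, -7) - 1*43))*(-67) = ((-2*(-3 - 2))*(1 - 1*43))*(-67) = ((-2*(-5))*(1 - 43))*(-67) = (10*(-42))*(-67) = -420*(-67) = 28140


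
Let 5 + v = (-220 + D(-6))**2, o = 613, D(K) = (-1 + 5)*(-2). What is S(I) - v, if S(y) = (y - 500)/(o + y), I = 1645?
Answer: -117367437/2258 ≈ -51979.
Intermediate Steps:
D(K) = -8 (D(K) = 4*(-2) = -8)
S(y) = (-500 + y)/(613 + y) (S(y) = (y - 500)/(613 + y) = (-500 + y)/(613 + y))
v = 51979 (v = -5 + (-220 - 8)**2 = -5 + (-228)**2 = -5 + 51984 = 51979)
S(I) - v = (-500 + 1645)/(613 + 1645) - 1*51979 = 1145/2258 - 51979 = -117367437/2258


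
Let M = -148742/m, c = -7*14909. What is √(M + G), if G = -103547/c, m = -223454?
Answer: √2684566225118/1272527 ≈ 1.2876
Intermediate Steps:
c = -104363
M = 6761/10157 (M = -148742/(-223454) = -148742*(-1/223454) = 6761/10157 ≈ 0.66565)
G = 6091/6139 (G = -103547/(-104363) = -103547*(-1/104363) = 6091/6139 ≈ 0.99218)
√(M + G) = √(6761/10157 + 6091/6139) = √(2109634/1272527) = √2684566225118/1272527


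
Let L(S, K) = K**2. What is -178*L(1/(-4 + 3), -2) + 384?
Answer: -328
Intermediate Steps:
-178*L(1/(-4 + 3), -2) + 384 = -178*(-2)**2 + 384 = -178*4 + 384 = -712 + 384 = -328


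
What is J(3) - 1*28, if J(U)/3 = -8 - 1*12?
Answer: -88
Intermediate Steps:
J(U) = -60 (J(U) = 3*(-8 - 1*12) = 3*(-8 - 12) = 3*(-20) = -60)
J(3) - 1*28 = -60 - 1*28 = -60 - 28 = -88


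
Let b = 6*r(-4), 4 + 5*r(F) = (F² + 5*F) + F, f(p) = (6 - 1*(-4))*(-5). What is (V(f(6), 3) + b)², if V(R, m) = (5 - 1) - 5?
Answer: 5929/25 ≈ 237.16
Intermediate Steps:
f(p) = -50 (f(p) = (6 + 4)*(-5) = 10*(-5) = -50)
r(F) = -⅘ + F²/5 + 6*F/5 (r(F) = -⅘ + ((F² + 5*F) + F)/5 = -⅘ + (F² + 6*F)/5 = -⅘ + (F²/5 + 6*F/5) = -⅘ + F²/5 + 6*F/5)
V(R, m) = -1 (V(R, m) = 4 - 5 = -1)
b = -72/5 (b = 6*(-⅘ + (⅕)*(-4)² + (6/5)*(-4)) = 6*(-⅘ + (⅕)*16 - 24/5) = 6*(-⅘ + 16/5 - 24/5) = 6*(-12/5) = -72/5 ≈ -14.400)
(V(f(6), 3) + b)² = (-1 - 72/5)² = (-77/5)² = 5929/25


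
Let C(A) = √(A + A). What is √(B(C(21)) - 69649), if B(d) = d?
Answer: √(-69649 + √42) ≈ 263.9*I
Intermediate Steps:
C(A) = √2*√A (C(A) = √(2*A) = √2*√A)
√(B(C(21)) - 69649) = √(√2*√21 - 69649) = √(√42 - 69649) = √(-69649 + √42)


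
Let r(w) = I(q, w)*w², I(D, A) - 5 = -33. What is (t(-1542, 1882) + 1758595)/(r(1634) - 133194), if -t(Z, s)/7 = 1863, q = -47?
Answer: -872777/37445981 ≈ -0.023308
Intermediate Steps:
I(D, A) = -28 (I(D, A) = 5 - 33 = -28)
t(Z, s) = -13041 (t(Z, s) = -7*1863 = -13041)
r(w) = -28*w²
(t(-1542, 1882) + 1758595)/(r(1634) - 133194) = (-13041 + 1758595)/(-28*1634² - 133194) = 1745554/(-28*2669956 - 133194) = 1745554/(-74758768 - 133194) = 1745554/(-74891962) = 1745554*(-1/74891962) = -872777/37445981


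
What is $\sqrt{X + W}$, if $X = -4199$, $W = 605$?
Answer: $i \sqrt{3594} \approx 59.95 i$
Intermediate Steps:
$\sqrt{X + W} = \sqrt{-4199 + 605} = \sqrt{-3594} = i \sqrt{3594}$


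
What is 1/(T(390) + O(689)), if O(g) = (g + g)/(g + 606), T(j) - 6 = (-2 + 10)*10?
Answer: 1295/112748 ≈ 0.011486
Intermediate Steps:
T(j) = 86 (T(j) = 6 + (-2 + 10)*10 = 6 + 8*10 = 6 + 80 = 86)
O(g) = 2*g/(606 + g) (O(g) = (2*g)/(606 + g) = 2*g/(606 + g))
1/(T(390) + O(689)) = 1/(86 + 2*689/(606 + 689)) = 1/(86 + 2*689/1295) = 1/(86 + 2*689*(1/1295)) = 1/(86 + 1378/1295) = 1/(112748/1295) = 1295/112748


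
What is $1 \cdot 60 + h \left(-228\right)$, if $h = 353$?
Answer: $-80424$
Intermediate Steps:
$1 \cdot 60 + h \left(-228\right) = 1 \cdot 60 + 353 \left(-228\right) = 60 - 80484 = -80424$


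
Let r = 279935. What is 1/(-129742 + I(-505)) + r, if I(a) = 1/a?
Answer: 18341260298280/65519711 ≈ 2.7994e+5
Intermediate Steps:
1/(-129742 + I(-505)) + r = 1/(-129742 + 1/(-505)) + 279935 = 1/(-129742 - 1/505) + 279935 = 1/(-65519711/505) + 279935 = -505/65519711 + 279935 = 18341260298280/65519711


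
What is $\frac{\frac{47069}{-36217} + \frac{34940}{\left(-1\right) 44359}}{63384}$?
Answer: $- \frac{3353355751}{101829559051752} \approx -3.2931 \cdot 10^{-5}$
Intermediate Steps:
$\frac{\frac{47069}{-36217} + \frac{34940}{\left(-1\right) 44359}}{63384} = \left(47069 \left(- \frac{1}{36217}\right) + \frac{34940}{-44359}\right) \frac{1}{63384} = \left(- \frac{47069}{36217} + 34940 \left(- \frac{1}{44359}\right)\right) \frac{1}{63384} = \left(- \frac{47069}{36217} - \frac{34940}{44359}\right) \frac{1}{63384} = \left(- \frac{3353355751}{1606549903}\right) \frac{1}{63384} = - \frac{3353355751}{101829559051752}$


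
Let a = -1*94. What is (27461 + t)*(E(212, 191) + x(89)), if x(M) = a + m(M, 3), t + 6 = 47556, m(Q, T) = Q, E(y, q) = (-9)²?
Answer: 5700836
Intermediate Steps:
E(y, q) = 81
a = -94
t = 47550 (t = -6 + 47556 = 47550)
x(M) = -94 + M
(27461 + t)*(E(212, 191) + x(89)) = (27461 + 47550)*(81 + (-94 + 89)) = 75011*(81 - 5) = 75011*76 = 5700836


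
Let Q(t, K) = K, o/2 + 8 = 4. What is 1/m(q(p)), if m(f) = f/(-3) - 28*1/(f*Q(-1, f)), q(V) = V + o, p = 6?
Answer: -3/19 ≈ -0.15789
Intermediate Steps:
o = -8 (o = -16 + 2*4 = -16 + 8 = -8)
q(V) = -8 + V (q(V) = V - 8 = -8 + V)
m(f) = -28/f**2 - f/3 (m(f) = f/(-3) - 28/f**2 = f*(-1/3) - 28/f**2 = -f/3 - 28/f**2 = -28/f**2 - f/3)
1/m(q(p)) = 1/(-28/(-8 + 6)**2 - (-8 + 6)/3) = 1/(-28/(-2)**2 - 1/3*(-2)) = 1/(-28*1/4 + 2/3) = 1/(-7 + 2/3) = 1/(-19/3) = -3/19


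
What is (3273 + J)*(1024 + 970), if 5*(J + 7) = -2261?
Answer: 28053586/5 ≈ 5.6107e+6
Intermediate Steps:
J = -2296/5 (J = -7 + (1/5)*(-2261) = -7 - 2261/5 = -2296/5 ≈ -459.20)
(3273 + J)*(1024 + 970) = (3273 - 2296/5)*(1024 + 970) = (14069/5)*1994 = 28053586/5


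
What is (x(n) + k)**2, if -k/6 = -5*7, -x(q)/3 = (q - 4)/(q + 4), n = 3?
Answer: 2169729/49 ≈ 44280.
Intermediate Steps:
x(q) = -3*(-4 + q)/(4 + q) (x(q) = -3*(q - 4)/(q + 4) = -3*(-4 + q)/(4 + q))
k = 210 (k = -(-30)*7 = -6*(-35) = 210)
(x(n) + k)**2 = (3*(4 - 1*3)/(4 + 3) + 210)**2 = (3*(4 - 3)/7 + 210)**2 = (3*(1/7)*1 + 210)**2 = (3/7 + 210)**2 = (1473/7)**2 = 2169729/49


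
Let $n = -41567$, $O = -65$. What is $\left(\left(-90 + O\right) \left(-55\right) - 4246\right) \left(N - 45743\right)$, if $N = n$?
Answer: $-373599490$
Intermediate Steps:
$N = -41567$
$\left(\left(-90 + O\right) \left(-55\right) - 4246\right) \left(N - 45743\right) = \left(\left(-90 - 65\right) \left(-55\right) - 4246\right) \left(-41567 - 45743\right) = \left(\left(-155\right) \left(-55\right) - 4246\right) \left(-87310\right) = \left(8525 - 4246\right) \left(-87310\right) = 4279 \left(-87310\right) = -373599490$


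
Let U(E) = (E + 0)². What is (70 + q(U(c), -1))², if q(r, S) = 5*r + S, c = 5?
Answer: 37636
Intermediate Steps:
U(E) = E²
q(r, S) = S + 5*r
(70 + q(U(c), -1))² = (70 + (-1 + 5*5²))² = (70 + (-1 + 5*25))² = (70 + (-1 + 125))² = (70 + 124)² = 194² = 37636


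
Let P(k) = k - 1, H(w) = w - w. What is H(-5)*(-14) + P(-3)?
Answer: -4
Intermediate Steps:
H(w) = 0
P(k) = -1 + k
H(-5)*(-14) + P(-3) = 0*(-14) + (-1 - 3) = 0 - 4 = -4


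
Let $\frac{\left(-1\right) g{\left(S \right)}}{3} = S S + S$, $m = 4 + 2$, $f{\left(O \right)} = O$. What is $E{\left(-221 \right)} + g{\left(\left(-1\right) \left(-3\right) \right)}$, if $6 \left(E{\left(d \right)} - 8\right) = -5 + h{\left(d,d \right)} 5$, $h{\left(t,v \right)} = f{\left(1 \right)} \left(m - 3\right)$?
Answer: $- \frac{79}{3} \approx -26.333$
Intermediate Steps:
$m = 6$
$h{\left(t,v \right)} = 3$ ($h{\left(t,v \right)} = 1 \left(6 - 3\right) = 1 \cdot 3 = 3$)
$E{\left(d \right)} = \frac{29}{3}$ ($E{\left(d \right)} = 8 + \frac{-5 + 3 \cdot 5}{6} = 8 + \frac{-5 + 15}{6} = 8 + \frac{1}{6} \cdot 10 = 8 + \frac{5}{3} = \frac{29}{3}$)
$g{\left(S \right)} = - 3 S - 3 S^{2}$ ($g{\left(S \right)} = - 3 \left(S S + S\right) = - 3 \left(S^{2} + S\right) = - 3 \left(S + S^{2}\right) = - 3 S - 3 S^{2}$)
$E{\left(-221 \right)} + g{\left(\left(-1\right) \left(-3\right) \right)} = \frac{29}{3} - 3 \left(\left(-1\right) \left(-3\right)\right) \left(1 - -3\right) = \frac{29}{3} - 9 \left(1 + 3\right) = \frac{29}{3} - 9 \cdot 4 = \frac{29}{3} - 36 = - \frac{79}{3}$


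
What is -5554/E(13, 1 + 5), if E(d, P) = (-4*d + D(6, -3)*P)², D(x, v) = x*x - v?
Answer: -2777/16562 ≈ -0.16767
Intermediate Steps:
D(x, v) = x² - v
E(d, P) = (-4*d + 39*P)² (E(d, P) = (-4*d + (6² - 1*(-3))*P)² = (-4*d + (36 + 3)*P)² = (-4*d + 39*P)²)
-5554/E(13, 1 + 5) = -5554/(-4*13 + 39*(1 + 5))² = -5554/(-52 + 39*6)² = -5554/(-52 + 234)² = -5554/(182²) = -5554/33124 = -5554*1/33124 = -2777/16562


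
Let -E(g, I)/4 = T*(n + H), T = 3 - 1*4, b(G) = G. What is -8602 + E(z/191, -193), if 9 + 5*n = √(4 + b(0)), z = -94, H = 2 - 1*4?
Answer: -43078/5 ≈ -8615.6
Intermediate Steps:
H = -2 (H = 2 - 4 = -2)
T = -1 (T = 3 - 4 = -1)
n = -7/5 (n = -9/5 + √(4 + 0)/5 = -9/5 + √4/5 = -9/5 + (⅕)*2 = -9/5 + ⅖ = -7/5 ≈ -1.4000)
E(g, I) = -68/5 (E(g, I) = -(-4)*(-7/5 - 2) = -(-4)*(-17)/5 = -4*17/5 = -68/5)
-8602 + E(z/191, -193) = -8602 - 68/5 = -43078/5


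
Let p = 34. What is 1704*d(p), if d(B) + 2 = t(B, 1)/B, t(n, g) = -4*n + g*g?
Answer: -172956/17 ≈ -10174.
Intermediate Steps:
t(n, g) = g**2 - 4*n (t(n, g) = -4*n + g**2 = g**2 - 4*n)
d(B) = -2 + (1 - 4*B)/B (d(B) = -2 + (1**2 - 4*B)/B = -2 + (1 - 4*B)/B)
1704*d(p) = 1704*(-6 + 1/34) = 1704*(-203/34) = -172956/17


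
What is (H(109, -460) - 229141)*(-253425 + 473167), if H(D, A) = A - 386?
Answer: -50537803354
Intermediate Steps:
H(D, A) = -386 + A
(H(109, -460) - 229141)*(-253425 + 473167) = ((-386 - 460) - 229141)*(-253425 + 473167) = (-846 - 229141)*219742 = -229987*219742 = -50537803354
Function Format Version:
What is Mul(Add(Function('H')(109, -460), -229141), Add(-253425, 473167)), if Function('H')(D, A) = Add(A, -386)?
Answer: -50537803354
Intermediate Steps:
Function('H')(D, A) = Add(-386, A)
Mul(Add(Function('H')(109, -460), -229141), Add(-253425, 473167)) = Mul(Add(Add(-386, -460), -229141), Add(-253425, 473167)) = Mul(Add(-846, -229141), 219742) = Mul(-229987, 219742) = -50537803354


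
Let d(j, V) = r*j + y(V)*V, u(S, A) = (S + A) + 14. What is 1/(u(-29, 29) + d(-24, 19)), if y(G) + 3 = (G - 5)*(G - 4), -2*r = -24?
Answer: 1/3659 ≈ 0.00027330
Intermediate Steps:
r = 12 (r = -½*(-24) = 12)
y(G) = -3 + (-5 + G)*(-4 + G) (y(G) = -3 + (G - 5)*(G - 4) = -3 + (-5 + G)*(-4 + G))
u(S, A) = 14 + A + S (u(S, A) = (A + S) + 14 = 14 + A + S)
d(j, V) = 12*j + V*(17 + V² - 9*V) (d(j, V) = 12*j + (17 + V² - 9*V)*V = 12*j + V*(17 + V² - 9*V))
1/(u(-29, 29) + d(-24, 19)) = 1/((14 + 29 - 29) + (12*(-24) + 19*(17 + 19² - 9*19))) = 1/(14 + (-288 + 19*(17 + 361 - 171))) = 1/(14 + (-288 + 19*207)) = 1/(14 + (-288 + 3933)) = 1/(14 + 3645) = 1/3659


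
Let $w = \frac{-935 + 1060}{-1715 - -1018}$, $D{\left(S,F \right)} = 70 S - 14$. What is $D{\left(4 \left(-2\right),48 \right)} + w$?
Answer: $- \frac{400203}{697} \approx -574.18$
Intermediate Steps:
$D{\left(S,F \right)} = -14 + 70 S$
$w = - \frac{125}{697}$ ($w = \frac{125}{-1715 + 1018} = \frac{125}{-697} = 125 \left(- \frac{1}{697}\right) = - \frac{125}{697} \approx -0.17934$)
$D{\left(4 \left(-2\right),48 \right)} + w = \left(-14 + 70 \cdot 4 \left(-2\right)\right) - \frac{125}{697} = \left(-14 + 70 \left(-8\right)\right) - \frac{125}{697} = \left(-14 - 560\right) - \frac{125}{697} = -574 - \frac{125}{697} = - \frac{400203}{697}$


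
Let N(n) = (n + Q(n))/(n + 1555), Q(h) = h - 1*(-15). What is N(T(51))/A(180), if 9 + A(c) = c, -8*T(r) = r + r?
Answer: -14/351633 ≈ -3.9814e-5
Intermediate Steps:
T(r) = -r/4 (T(r) = -(r + r)/8 = -r/4)
A(c) = -9 + c
Q(h) = 15 + h (Q(h) = h + 15 = 15 + h)
N(n) = (15 + 2*n)/(1555 + n) (N(n) = (n + (15 + n))/(n + 1555) = (15 + 2*n)/(1555 + n))
N(T(51))/A(180) = ((15 + 2*(-1/4*51))/(1555 - 1/4*51))/(-9 + 180) = ((15 + 2*(-51/4))/(1555 - 51/4))/171 = ((15 - 51/2)/(6169/4))*(1/171) = ((4/6169)*(-21/2))*(1/171) = -42/6169*1/171 = -14/351633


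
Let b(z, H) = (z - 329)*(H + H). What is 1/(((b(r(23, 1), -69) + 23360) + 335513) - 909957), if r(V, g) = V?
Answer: -1/508856 ≈ -1.9652e-6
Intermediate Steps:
b(z, H) = 2*H*(-329 + z) (b(z, H) = (-329 + z)*(2*H) = 2*H*(-329 + z))
1/(((b(r(23, 1), -69) + 23360) + 335513) - 909957) = 1/(((2*(-69)*(-329 + 23) + 23360) + 335513) - 909957) = 1/(((2*(-69)*(-306) + 23360) + 335513) - 909957) = 1/(((42228 + 23360) + 335513) - 909957) = 1/((65588 + 335513) - 909957) = 1/(401101 - 909957) = 1/(-508856) = -1/508856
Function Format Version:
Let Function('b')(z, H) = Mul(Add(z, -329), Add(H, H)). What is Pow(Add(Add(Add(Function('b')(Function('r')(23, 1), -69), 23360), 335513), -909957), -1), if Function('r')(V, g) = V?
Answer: Rational(-1, 508856) ≈ -1.9652e-6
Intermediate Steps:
Function('b')(z, H) = Mul(2, H, Add(-329, z)) (Function('b')(z, H) = Mul(Add(-329, z), Mul(2, H)) = Mul(2, H, Add(-329, z)))
Pow(Add(Add(Add(Function('b')(Function('r')(23, 1), -69), 23360), 335513), -909957), -1) = Pow(Add(Add(Add(Mul(2, -69, Add(-329, 23)), 23360), 335513), -909957), -1) = Pow(Add(Add(Add(Mul(2, -69, -306), 23360), 335513), -909957), -1) = Pow(Add(Add(Add(42228, 23360), 335513), -909957), -1) = Pow(Add(Add(65588, 335513), -909957), -1) = Pow(Add(401101, -909957), -1) = Pow(-508856, -1) = Rational(-1, 508856)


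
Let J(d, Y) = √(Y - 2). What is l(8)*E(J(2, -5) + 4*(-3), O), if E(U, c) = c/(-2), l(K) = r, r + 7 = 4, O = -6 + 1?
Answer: -15/2 ≈ -7.5000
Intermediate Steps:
J(d, Y) = √(-2 + Y)
O = -5
r = -3 (r = -7 + 4 = -3)
l(K) = -3
E(U, c) = -c/2 (E(U, c) = c*(-½) = -c/2)
l(8)*E(J(2, -5) + 4*(-3), O) = -(-3)*(-5)/2 = -3*5/2 = -15/2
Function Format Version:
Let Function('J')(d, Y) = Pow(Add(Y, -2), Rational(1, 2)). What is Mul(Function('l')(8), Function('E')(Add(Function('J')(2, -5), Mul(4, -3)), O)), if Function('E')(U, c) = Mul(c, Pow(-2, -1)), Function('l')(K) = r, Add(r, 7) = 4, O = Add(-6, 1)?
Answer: Rational(-15, 2) ≈ -7.5000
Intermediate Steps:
Function('J')(d, Y) = Pow(Add(-2, Y), Rational(1, 2))
O = -5
r = -3 (r = Add(-7, 4) = -3)
Function('l')(K) = -3
Function('E')(U, c) = Mul(Rational(-1, 2), c) (Function('E')(U, c) = Mul(c, Rational(-1, 2)) = Mul(Rational(-1, 2), c))
Mul(Function('l')(8), Function('E')(Add(Function('J')(2, -5), Mul(4, -3)), O)) = Mul(-3, Mul(Rational(-1, 2), -5)) = Mul(-3, Rational(5, 2)) = Rational(-15, 2)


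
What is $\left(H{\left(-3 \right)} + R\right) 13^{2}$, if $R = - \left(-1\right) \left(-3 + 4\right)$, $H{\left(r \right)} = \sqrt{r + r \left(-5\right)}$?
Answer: $169 + 338 \sqrt{3} \approx 754.43$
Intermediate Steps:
$H{\left(r \right)} = 2 \sqrt{- r}$ ($H{\left(r \right)} = \sqrt{r - 5 r} = \sqrt{- 4 r} = 2 \sqrt{- r}$)
$R = 1$ ($R = - \left(-1\right) 1 = \left(-1\right) \left(-1\right) = 1$)
$\left(H{\left(-3 \right)} + R\right) 13^{2} = \left(2 \sqrt{\left(-1\right) \left(-3\right)} + 1\right) 13^{2} = \left(2 \sqrt{3} + 1\right) 169 = \left(1 + 2 \sqrt{3}\right) 169 = 169 + 338 \sqrt{3}$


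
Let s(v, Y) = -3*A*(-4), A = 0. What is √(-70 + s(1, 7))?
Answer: I*√70 ≈ 8.3666*I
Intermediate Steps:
s(v, Y) = 0 (s(v, Y) = -3*0*(-4) = 0*(-4) = 0)
√(-70 + s(1, 7)) = √(-70 + 0) = √(-70) = I*√70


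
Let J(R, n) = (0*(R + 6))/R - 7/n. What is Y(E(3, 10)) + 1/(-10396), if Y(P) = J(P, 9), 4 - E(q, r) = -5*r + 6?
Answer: -72781/93564 ≈ -0.77787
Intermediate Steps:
J(R, n) = -7/n (J(R, n) = (0*(6 + R))/R - 7/n = 0/R - 7/n = 0 - 7/n = -7/n)
E(q, r) = -2 + 5*r (E(q, r) = 4 - (-5*r + 6) = 4 - (6 - 5*r) = 4 + (-6 + 5*r) = -2 + 5*r)
Y(P) = -7/9
Y(E(3, 10)) + 1/(-10396) = -7/9 + 1/(-10396) = -7/9 - 1/10396 = -72781/93564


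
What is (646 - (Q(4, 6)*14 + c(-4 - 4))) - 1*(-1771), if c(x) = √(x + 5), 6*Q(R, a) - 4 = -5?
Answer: 7258/3 - I*√3 ≈ 2419.3 - 1.732*I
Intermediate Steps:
Q(R, a) = -⅙ (Q(R, a) = ⅔ + (⅙)*(-5) = ⅔ - ⅚ = -⅙)
c(x) = √(5 + x)
(646 - (Q(4, 6)*14 + c(-4 - 4))) - 1*(-1771) = (646 - (-⅙*14 + √(5 + (-4 - 4)))) - 1*(-1771) = (646 - (-7/3 + √(5 - 8))) + 1771 = (646 - (-7/3 + √(-3))) + 1771 = (646 - (-7/3 + I*√3)) + 1771 = (646 + (7/3 - I*√3)) + 1771 = (1945/3 - I*√3) + 1771 = 7258/3 - I*√3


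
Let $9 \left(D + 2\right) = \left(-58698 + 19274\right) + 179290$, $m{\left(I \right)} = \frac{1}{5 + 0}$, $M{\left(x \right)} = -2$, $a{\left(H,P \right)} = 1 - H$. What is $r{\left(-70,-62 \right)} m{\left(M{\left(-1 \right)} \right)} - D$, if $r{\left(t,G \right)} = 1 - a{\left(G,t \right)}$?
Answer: $- \frac{233266}{15} \approx -15551.0$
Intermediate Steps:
$m{\left(I \right)} = \frac{1}{5}$
$r{\left(t,G \right)} = G$ ($r{\left(t,G \right)} = 1 - \left(1 - G\right) = 1 + \left(-1 + G\right) = G$)
$D = \frac{46616}{3}$ ($D = -2 + \frac{\left(-58698 + 19274\right) + 179290}{9} = -2 + \frac{-39424 + 179290}{9} = -2 + \frac{1}{9} \cdot 139866 = -2 + \frac{46622}{3} = \frac{46616}{3} \approx 15539.0$)
$r{\left(-70,-62 \right)} m{\left(M{\left(-1 \right)} \right)} - D = \left(-62\right) \frac{1}{5} - \frac{46616}{3} = - \frac{62}{5} - \frac{46616}{3} = - \frac{233266}{15}$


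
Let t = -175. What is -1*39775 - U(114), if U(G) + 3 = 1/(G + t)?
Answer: -2426091/61 ≈ -39772.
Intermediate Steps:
U(G) = -3 + 1/(-175 + G) (U(G) = -3 + 1/(G - 175) = -3 + 1/(-175 + G))
-1*39775 - U(114) = -1*39775 - (526 - 3*114)/(-175 + 114) = -39775 - (526 - 342)/(-61) = -39775 - (-1)*184/61 = -39775 - 1*(-184/61) = -39775 + 184/61 = -2426091/61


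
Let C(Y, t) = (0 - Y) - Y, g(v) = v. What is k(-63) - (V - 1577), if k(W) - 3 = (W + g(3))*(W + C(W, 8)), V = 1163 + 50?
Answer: -3413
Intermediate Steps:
C(Y, t) = -2*Y (C(Y, t) = -Y - Y = -2*Y)
V = 1213
k(W) = 3 - W*(3 + W) (k(W) = 3 + (W + 3)*(W - 2*W) = 3 + (3 + W)*(-W) = 3 - W*(3 + W))
k(-63) - (V - 1577) = (3 - 1*(-63)**2 - 3*(-63)) - (1213 - 1577) = (3 - 1*3969 + 189) - 1*(-364) = (3 - 3969 + 189) + 364 = -3777 + 364 = -3413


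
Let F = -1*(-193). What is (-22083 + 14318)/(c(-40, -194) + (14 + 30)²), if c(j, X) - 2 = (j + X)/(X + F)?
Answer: -7765/2172 ≈ -3.5750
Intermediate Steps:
F = 193
c(j, X) = 2 + (X + j)/(193 + X) (c(j, X) = 2 + (j + X)/(X + 193) = 2 + (X + j)/(193 + X))
(-22083 + 14318)/(c(-40, -194) + (14 + 30)²) = (-22083 + 14318)/((386 - 40 + 3*(-194))/(193 - 194) + (14 + 30)²) = -7765/((386 - 40 - 582)/(-1) + 44²) = -7765/(-1*(-236) + 1936) = -7765/(236 + 1936) = -7765/2172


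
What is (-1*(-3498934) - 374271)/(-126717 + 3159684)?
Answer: 3124663/3032967 ≈ 1.0302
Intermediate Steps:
(-1*(-3498934) - 374271)/(-126717 + 3159684) = (3498934 - 374271)/3032967 = 3124663*(1/3032967) = 3124663/3032967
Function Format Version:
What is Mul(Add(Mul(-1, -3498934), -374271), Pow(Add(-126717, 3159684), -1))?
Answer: Rational(3124663, 3032967) ≈ 1.0302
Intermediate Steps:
Mul(Add(Mul(-1, -3498934), -374271), Pow(Add(-126717, 3159684), -1)) = Mul(Add(3498934, -374271), Pow(3032967, -1)) = Mul(3124663, Rational(1, 3032967)) = Rational(3124663, 3032967)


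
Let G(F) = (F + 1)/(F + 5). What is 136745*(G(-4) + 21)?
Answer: 2461410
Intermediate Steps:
G(F) = (1 + F)/(5 + F)
136745*(G(-4) + 21) = 136745*((1 - 4)/(5 - 4) + 21) = 136745*(-3/1 + 21) = 136745*(1*(-3) + 21) = 136745*(-3 + 21) = 136745*18 = 2461410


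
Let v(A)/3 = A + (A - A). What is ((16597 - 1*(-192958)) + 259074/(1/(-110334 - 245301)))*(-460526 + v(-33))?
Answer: 42439948052871875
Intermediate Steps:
v(A) = 3*A (v(A) = 3*(A + (A - A)) = 3*(A + 0) = 3*A)
((16597 - 1*(-192958)) + 259074/(1/(-110334 - 245301)))*(-460526 + v(-33)) = ((16597 - 1*(-192958)) + 259074/(1/(-110334 - 245301)))*(-460526 + 3*(-33)) = ((16597 + 192958) + 259074/(1/(-355635)))*(-460526 - 99) = (209555 + 259074/(-1/355635))*(-460625) = (209555 + 259074*(-355635))*(-460625) = (209555 - 92135781990)*(-460625) = -92135572435*(-460625) = 42439948052871875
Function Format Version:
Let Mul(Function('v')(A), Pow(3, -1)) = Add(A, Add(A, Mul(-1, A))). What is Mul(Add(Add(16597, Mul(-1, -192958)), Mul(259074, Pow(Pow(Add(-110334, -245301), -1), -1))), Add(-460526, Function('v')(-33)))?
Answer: 42439948052871875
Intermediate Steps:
Function('v')(A) = Mul(3, A) (Function('v')(A) = Mul(3, Add(A, Add(A, Mul(-1, A)))) = Mul(3, Add(A, 0)) = Mul(3, A))
Mul(Add(Add(16597, Mul(-1, -192958)), Mul(259074, Pow(Pow(Add(-110334, -245301), -1), -1))), Add(-460526, Function('v')(-33))) = Mul(Add(Add(16597, Mul(-1, -192958)), Mul(259074, Pow(Pow(Add(-110334, -245301), -1), -1))), Add(-460526, Mul(3, -33))) = Mul(Add(Add(16597, 192958), Mul(259074, Pow(Pow(-355635, -1), -1))), Add(-460526, -99)) = Mul(Add(209555, Mul(259074, Pow(Rational(-1, 355635), -1))), -460625) = Mul(Add(209555, Mul(259074, -355635)), -460625) = Mul(Add(209555, -92135781990), -460625) = Mul(-92135572435, -460625) = 42439948052871875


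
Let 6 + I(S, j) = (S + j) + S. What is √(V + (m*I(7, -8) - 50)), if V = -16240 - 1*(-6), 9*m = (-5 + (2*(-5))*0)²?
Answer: 2*I*√4071 ≈ 127.61*I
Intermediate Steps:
I(S, j) = -6 + j + 2*S (I(S, j) = -6 + ((S + j) + S) = -6 + (j + 2*S) = -6 + j + 2*S)
m = 25/9 (m = (-5 + (2*(-5))*0)²/9 = (-5 - 10*0)²/9 = (-5 + 0)²/9 = (⅑)*(-5)² = (⅑)*25 = 25/9 ≈ 2.7778)
V = -16234 (V = -16240 + 6 = -16234)
√(V + (m*I(7, -8) - 50)) = √(-16234 + (25*(-6 - 8 + 2*7)/9 - 50)) = √(-16234 + (25*(-6 - 8 + 14)/9 - 50)) = √(-16234 + ((25/9)*0 - 50)) = √(-16234 + (0 - 50)) = √(-16234 - 50) = √(-16284) = 2*I*√4071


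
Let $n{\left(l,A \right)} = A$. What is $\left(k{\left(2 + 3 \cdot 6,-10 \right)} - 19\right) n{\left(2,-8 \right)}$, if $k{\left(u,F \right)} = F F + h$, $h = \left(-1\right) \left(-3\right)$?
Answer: $-672$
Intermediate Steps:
$h = 3$
$k{\left(u,F \right)} = 3 + F^{2}$ ($k{\left(u,F \right)} = F F + 3 = F^{2} + 3 = 3 + F^{2}$)
$\left(k{\left(2 + 3 \cdot 6,-10 \right)} - 19\right) n{\left(2,-8 \right)} = \left(\left(3 + \left(-10\right)^{2}\right) - 19\right) \left(-8\right) = \left(\left(3 + 100\right) - 19\right) \left(-8\right) = \left(103 - 19\right) \left(-8\right) = 84 \left(-8\right) = -672$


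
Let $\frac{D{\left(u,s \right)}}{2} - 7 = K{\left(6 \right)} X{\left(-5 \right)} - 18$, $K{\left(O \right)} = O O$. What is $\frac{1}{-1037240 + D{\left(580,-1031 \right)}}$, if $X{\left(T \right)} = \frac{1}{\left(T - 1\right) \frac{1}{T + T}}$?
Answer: $- \frac{1}{1037142} \approx -9.6419 \cdot 10^{-7}$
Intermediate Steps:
$K{\left(O \right)} = O^{2}$
$X{\left(T \right)} = \frac{2 T}{-1 + T}$ ($X{\left(T \right)} = \frac{1}{\left(-1 + T\right) \frac{1}{2 T}} = \frac{1}{\frac{1}{2} \frac{1}{T} \left(-1 + T\right)} = \frac{2 T}{-1 + T}$)
$D{\left(u,s \right)} = 98$ ($D{\left(u,s \right)} = 14 + 2 \left(6^{2} \cdot 2 \left(-5\right) \frac{1}{-1 - 5} - 18\right) = 14 + 2 \left(36 \cdot 2 \left(-5\right) \frac{1}{-6} - 18\right) = 14 + 2 \left(36 \cdot 2 \left(-5\right) \left(- \frac{1}{6}\right) - 18\right) = 14 + 2 \left(36 \cdot \frac{5}{3} - 18\right) = 14 + 2 \left(60 - 18\right) = 14 + 2 \cdot 42 = 14 + 84 = 98$)
$\frac{1}{-1037240 + D{\left(580,-1031 \right)}} = \frac{1}{-1037240 + 98} = \frac{1}{-1037142} = - \frac{1}{1037142}$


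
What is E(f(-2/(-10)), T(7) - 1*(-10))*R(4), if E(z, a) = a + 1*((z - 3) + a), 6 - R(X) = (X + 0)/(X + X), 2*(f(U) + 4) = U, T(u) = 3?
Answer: 2101/20 ≈ 105.05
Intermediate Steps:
f(U) = -4 + U/2
R(X) = 11/2 (R(X) = 6 - (X + 0)/(X + X) = 6 - X/(2*X) = 6 - X*1/(2*X) = 6 - 1*½ = 6 - ½ = 11/2)
E(z, a) = -3 + z + 2*a (E(z, a) = a + 1*((-3 + z) + a) = a + 1*(-3 + a + z) = a + (-3 + a + z) = -3 + z + 2*a)
E(f(-2/(-10)), T(7) - 1*(-10))*R(4) = (-3 + (-4 + (-2/(-10))/2) + 2*(3 - 1*(-10)))*(11/2) = (-3 + (-4 + (-2*(-⅒))/2) + 2*(3 + 10))*(11/2) = (-3 + (-4 + (½)*(⅕)) + 2*13)*(11/2) = (-3 + (-4 + ⅒) + 26)*(11/2) = (-3 - 39/10 + 26)*(11/2) = (191/10)*(11/2) = 2101/20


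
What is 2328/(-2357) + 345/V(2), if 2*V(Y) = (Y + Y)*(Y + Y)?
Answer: 794541/18856 ≈ 42.137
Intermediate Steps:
V(Y) = 2*Y² (V(Y) = ((Y + Y)*(Y + Y))/2 = ((2*Y)*(2*Y))/2 = (4*Y²)/2 = 2*Y²)
2328/(-2357) + 345/V(2) = 2328/(-2357) + 345/((2*2²)) = 2328*(-1/2357) + 345/((2*4)) = -2328/2357 + 345/8 = 794541/18856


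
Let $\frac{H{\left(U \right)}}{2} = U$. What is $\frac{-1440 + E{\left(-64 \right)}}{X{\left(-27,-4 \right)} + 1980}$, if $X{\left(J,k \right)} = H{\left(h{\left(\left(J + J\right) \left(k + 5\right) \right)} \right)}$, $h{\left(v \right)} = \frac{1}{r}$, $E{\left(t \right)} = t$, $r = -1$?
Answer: $- \frac{752}{989} \approx -0.76036$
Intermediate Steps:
$h{\left(v \right)} = -1$ ($h{\left(v \right)} = \frac{1}{-1} = -1$)
$H{\left(U \right)} = 2 U$
$X{\left(J,k \right)} = -2$ ($X{\left(J,k \right)} = 2 \left(-1\right) = -2$)
$\frac{-1440 + E{\left(-64 \right)}}{X{\left(-27,-4 \right)} + 1980} = \frac{-1440 - 64}{-2 + 1980} = - \frac{1504}{1978} = \left(-1504\right) \frac{1}{1978} = - \frac{752}{989}$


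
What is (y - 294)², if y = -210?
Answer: 254016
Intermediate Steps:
(y - 294)² = (-210 - 294)² = (-504)² = 254016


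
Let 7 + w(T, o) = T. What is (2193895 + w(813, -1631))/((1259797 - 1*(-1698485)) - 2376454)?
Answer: 2194701/581828 ≈ 3.7721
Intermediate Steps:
w(T, o) = -7 + T
(2193895 + w(813, -1631))/((1259797 - 1*(-1698485)) - 2376454) = (2193895 + (-7 + 813))/((1259797 - 1*(-1698485)) - 2376454) = (2193895 + 806)/((1259797 + 1698485) - 2376454) = 2194701/(2958282 - 2376454) = 2194701/581828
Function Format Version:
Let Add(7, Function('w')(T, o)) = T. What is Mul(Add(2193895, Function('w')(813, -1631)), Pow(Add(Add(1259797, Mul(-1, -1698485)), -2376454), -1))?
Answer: Rational(2194701, 581828) ≈ 3.7721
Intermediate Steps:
Function('w')(T, o) = Add(-7, T)
Mul(Add(2193895, Function('w')(813, -1631)), Pow(Add(Add(1259797, Mul(-1, -1698485)), -2376454), -1)) = Mul(Add(2193895, Add(-7, 813)), Pow(Add(Add(1259797, Mul(-1, -1698485)), -2376454), -1)) = Mul(Add(2193895, 806), Pow(Add(Add(1259797, 1698485), -2376454), -1)) = Mul(2194701, Pow(Add(2958282, -2376454), -1)) = Mul(2194701, Pow(581828, -1)) = Mul(2194701, Rational(1, 581828)) = Rational(2194701, 581828)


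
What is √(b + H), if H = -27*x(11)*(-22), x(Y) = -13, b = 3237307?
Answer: √3229585 ≈ 1797.1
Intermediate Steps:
H = -7722 (H = -27*(-13)*(-22) = 351*(-22) = -7722)
√(b + H) = √(3237307 - 7722) = √3229585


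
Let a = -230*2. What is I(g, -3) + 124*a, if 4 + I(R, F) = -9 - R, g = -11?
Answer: -57042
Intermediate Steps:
a = -460
I(R, F) = -13 - R (I(R, F) = -4 + (-9 - R) = -13 - R)
I(g, -3) + 124*a = (-13 - 1*(-11)) + 124*(-460) = (-13 + 11) - 57040 = -2 - 57040 = -57042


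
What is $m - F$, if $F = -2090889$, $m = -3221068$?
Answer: $-1130179$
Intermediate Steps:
$m - F = -3221068 - -2090889 = -3221068 + 2090889 = -1130179$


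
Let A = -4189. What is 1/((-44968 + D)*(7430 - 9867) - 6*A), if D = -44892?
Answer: 1/219013954 ≈ 4.5659e-9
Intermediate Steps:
1/((-44968 + D)*(7430 - 9867) - 6*A) = 1/((-44968 - 44892)*(7430 - 9867) - 6*(-4189)) = 1/(-89860*(-2437) + 25134) = 1/(218988820 + 25134) = 1/219013954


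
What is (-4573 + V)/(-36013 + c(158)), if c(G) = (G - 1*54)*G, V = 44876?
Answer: -40303/19581 ≈ -2.0583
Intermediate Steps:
c(G) = G*(-54 + G) (c(G) = (G - 54)*G = (-54 + G)*G = G*(-54 + G))
(-4573 + V)/(-36013 + c(158)) = (-4573 + 44876)/(-36013 + 158*(-54 + 158)) = 40303/(-36013 + 158*104) = 40303/(-36013 + 16432) = 40303/(-19581) = 40303*(-1/19581) = -40303/19581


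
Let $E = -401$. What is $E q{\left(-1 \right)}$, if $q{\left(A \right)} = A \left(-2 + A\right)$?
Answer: $-1203$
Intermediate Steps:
$E q{\left(-1 \right)} = - 401 \left(- (-2 - 1)\right) = - 401 \left(\left(-1\right) \left(-3\right)\right) = \left(-401\right) 3 = -1203$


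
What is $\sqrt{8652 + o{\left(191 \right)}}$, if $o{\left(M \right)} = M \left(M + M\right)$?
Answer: $\sqrt{81614} \approx 285.68$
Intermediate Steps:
$o{\left(M \right)} = 2 M^{2}$ ($o{\left(M \right)} = M 2 M = 2 M^{2}$)
$\sqrt{8652 + o{\left(191 \right)}} = \sqrt{8652 + 2 \cdot 191^{2}} = \sqrt{8652 + 2 \cdot 36481} = \sqrt{8652 + 72962} = \sqrt{81614}$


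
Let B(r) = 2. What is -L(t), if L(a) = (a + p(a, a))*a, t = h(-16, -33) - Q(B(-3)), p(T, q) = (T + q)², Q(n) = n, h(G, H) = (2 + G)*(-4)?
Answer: -632772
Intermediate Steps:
h(G, H) = -8 - 4*G
t = 54 (t = (-8 - 4*(-16)) - 1*2 = (-8 + 64) - 2 = 56 - 2 = 54)
L(a) = a*(a + 4*a²) (L(a) = (a + (a + a)²)*a = (a + (2*a)²)*a = (a + 4*a²)*a = a*(a + 4*a²))
-L(t) = -54²*(1 + 4*54) = -2916*(1 + 216) = -2916*217 = -1*632772 = -632772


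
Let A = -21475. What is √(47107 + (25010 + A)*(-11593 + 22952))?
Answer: 2*√10050293 ≈ 6340.4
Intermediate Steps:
√(47107 + (25010 + A)*(-11593 + 22952)) = √(47107 + (25010 - 21475)*(-11593 + 22952)) = √(47107 + 3535*11359) = √(47107 + 40154065) = √40201172 = 2*√10050293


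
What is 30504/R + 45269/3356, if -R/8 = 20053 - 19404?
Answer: 16583153/2178044 ≈ 7.6138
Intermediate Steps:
R = -5192 (R = -8*(20053 - 19404) = -8*649 = -5192)
30504/R + 45269/3356 = 30504/(-5192) + 45269/3356 = 30504*(-1/5192) + 45269*(1/3356) = -3813/649 + 45269/3356 = 16583153/2178044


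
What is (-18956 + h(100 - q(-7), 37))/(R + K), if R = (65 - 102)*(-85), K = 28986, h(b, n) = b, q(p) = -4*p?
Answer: -18884/32131 ≈ -0.58772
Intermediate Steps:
R = 3145 (R = -37*(-85) = 3145)
(-18956 + h(100 - q(-7), 37))/(R + K) = (-18956 + (100 - (-4)*(-7)))/(3145 + 28986) = (-18956 + (100 - 1*28))/32131 = (-18956 + (100 - 28))*(1/32131) = (-18956 + 72)*(1/32131) = -18884*1/32131 = -18884/32131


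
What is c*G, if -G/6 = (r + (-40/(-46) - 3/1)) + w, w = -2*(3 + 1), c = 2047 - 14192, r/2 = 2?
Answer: -10274670/23 ≈ -4.4673e+5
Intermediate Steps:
r = 4 (r = 2*2 = 4)
c = -12145
w = -8 (w = -2*4 = -8)
G = 846/23 (G = -6*((4 + (-40/(-46) - 3/1)) - 8) = -6*((4 + (-40*(-1/46) - 3*1)) - 8) = -6*((4 + (20/23 - 3)) - 8) = -6*((4 - 49/23) - 8) = -6*(43/23 - 8) = -6*(-141/23) = 846/23 ≈ 36.783)
c*G = -12145*846/23 = -10274670/23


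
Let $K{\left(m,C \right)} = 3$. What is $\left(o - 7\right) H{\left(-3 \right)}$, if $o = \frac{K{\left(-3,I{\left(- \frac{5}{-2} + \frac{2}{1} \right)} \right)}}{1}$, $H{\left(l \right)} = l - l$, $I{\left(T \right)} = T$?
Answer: $0$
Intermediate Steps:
$H{\left(l \right)} = 0$
$o = 3$ ($o = \frac{3}{1} = 3 \cdot 1 = 3$)
$\left(o - 7\right) H{\left(-3 \right)} = \left(3 - 7\right) 0 = \left(-4\right) 0 = 0$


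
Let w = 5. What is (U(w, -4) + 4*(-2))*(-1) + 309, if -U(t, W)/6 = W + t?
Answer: 323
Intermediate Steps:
U(t, W) = -6*W - 6*t (U(t, W) = -6*(W + t) = -6*W - 6*t)
(U(w, -4) + 4*(-2))*(-1) + 309 = ((-6*(-4) - 6*5) + 4*(-2))*(-1) + 309 = ((24 - 30) - 8)*(-1) + 309 = (-6 - 8)*(-1) + 309 = -14*(-1) + 309 = 14 + 309 = 323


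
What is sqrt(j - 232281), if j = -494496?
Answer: 3*I*sqrt(80753) ≈ 852.51*I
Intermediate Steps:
sqrt(j - 232281) = sqrt(-494496 - 232281) = sqrt(-726777) = 3*I*sqrt(80753)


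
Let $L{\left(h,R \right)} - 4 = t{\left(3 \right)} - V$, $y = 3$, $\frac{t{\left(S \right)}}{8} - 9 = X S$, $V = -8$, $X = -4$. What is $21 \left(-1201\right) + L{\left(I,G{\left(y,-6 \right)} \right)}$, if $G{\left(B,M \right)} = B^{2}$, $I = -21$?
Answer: $-25233$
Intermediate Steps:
$t{\left(S \right)} = 72 - 32 S$ ($t{\left(S \right)} = 72 + 8 \left(- 4 S\right) = 72 - 32 S$)
$L{\left(h,R \right)} = -12$ ($L{\left(h,R \right)} = 4 + \left(\left(72 - 96\right) - -8\right) = 4 + \left(\left(72 - 96\right) + 8\right) = 4 + \left(-24 + 8\right) = 4 - 16 = -12$)
$21 \left(-1201\right) + L{\left(I,G{\left(y,-6 \right)} \right)} = 21 \left(-1201\right) - 12 = -25221 - 12 = -25233$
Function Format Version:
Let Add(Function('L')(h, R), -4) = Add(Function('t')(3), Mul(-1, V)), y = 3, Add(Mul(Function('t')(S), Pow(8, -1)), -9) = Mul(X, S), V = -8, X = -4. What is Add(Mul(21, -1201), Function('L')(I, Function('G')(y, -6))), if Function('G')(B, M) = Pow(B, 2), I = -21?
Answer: -25233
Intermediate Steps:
Function('t')(S) = Add(72, Mul(-32, S)) (Function('t')(S) = Add(72, Mul(8, Mul(-4, S))) = Add(72, Mul(-32, S)))
Function('L')(h, R) = -12 (Function('L')(h, R) = Add(4, Add(Add(72, Mul(-32, 3)), Mul(-1, -8))) = Add(4, Add(Add(72, -96), 8)) = Add(4, Add(-24, 8)) = Add(4, -16) = -12)
Add(Mul(21, -1201), Function('L')(I, Function('G')(y, -6))) = Add(Mul(21, -1201), -12) = Add(-25221, -12) = -25233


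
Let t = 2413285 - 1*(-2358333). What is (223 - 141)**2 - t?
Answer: -4764894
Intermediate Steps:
t = 4771618 (t = 2413285 + 2358333 = 4771618)
(223 - 141)**2 - t = (223 - 141)**2 - 1*4771618 = 82**2 - 4771618 = 6724 - 4771618 = -4764894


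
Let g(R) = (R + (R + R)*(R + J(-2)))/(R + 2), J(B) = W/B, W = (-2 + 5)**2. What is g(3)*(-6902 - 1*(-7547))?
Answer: -774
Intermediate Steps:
W = 9 (W = 3**2 = 9)
J(B) = 9/B
g(R) = (R + 2*R*(-9/2 + R))/(2 + R) (g(R) = (R + (R + R)*(R + 9/(-2)))/(R + 2) = (R + (2*R)*(R + 9*(-1/2)))/(2 + R) = (R + (2*R)*(R - 9/2))/(2 + R) = (R + (2*R)*(-9/2 + R))/(2 + R) = (R + 2*R*(-9/2 + R))/(2 + R))
g(3)*(-6902 - 1*(-7547)) = (2*3*(-4 + 3)/(2 + 3))*(-6902 - 1*(-7547)) = (2*3*(-1)/5)*(-6902 + 7547) = (2*3*(1/5)*(-1))*645 = -6/5*645 = -774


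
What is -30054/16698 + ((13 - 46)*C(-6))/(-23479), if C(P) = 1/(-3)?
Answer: -117636924/65342057 ≈ -1.8003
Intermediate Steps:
C(P) = -1/3
-30054/16698 + ((13 - 46)*C(-6))/(-23479) = -30054/16698 + ((13 - 46)*(-1/3))/(-23479) = -30054*1/16698 - 33*(-1/3)*(-1/23479) = -5009/2783 + 11*(-1/23479) = -5009/2783 - 11/23479 = -117636924/65342057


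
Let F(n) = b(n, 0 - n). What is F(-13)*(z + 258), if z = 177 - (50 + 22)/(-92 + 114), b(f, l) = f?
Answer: -61737/11 ≈ -5612.5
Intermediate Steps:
F(n) = n
z = 1911/11 (z = 177 - 72/22 = 177 - 1*36/11 = 177 - 36/11 = 1911/11 ≈ 173.73)
F(-13)*(z + 258) = -13*(1911/11 + 258) = -13*4749/11 = -61737/11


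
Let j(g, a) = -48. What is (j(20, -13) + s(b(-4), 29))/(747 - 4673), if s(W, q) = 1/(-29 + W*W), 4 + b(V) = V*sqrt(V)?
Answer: 481277/39358150 + 32*I/19679075 ≈ 0.012228 + 1.6261e-6*I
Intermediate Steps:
b(V) = -4 + V**(3/2) (b(V) = -4 + V*sqrt(V) = -4 + V**(3/2))
s(W, q) = 1/(-29 + W**2)
(j(20, -13) + s(b(-4), 29))/(747 - 4673) = (-48 + 1/(-29 + (-4 + (-4)**(3/2))**2))/(747 - 4673) = (-48 + 1/(-29 + (-4 - 8*I)**2))/(-3926) = (-48 + 1/(-29 + (-4 - 8*I)**2))*(-1/3926) = 24/1963 - 1/(3926*(-29 + (-4 - 8*I)**2))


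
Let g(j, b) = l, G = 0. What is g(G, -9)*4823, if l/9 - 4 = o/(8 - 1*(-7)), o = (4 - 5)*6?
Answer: 781326/5 ≈ 1.5627e+5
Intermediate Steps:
o = -6 (o = -1*6 = -6)
l = 162/5 (l = 36 + 9*(-6/(8 - 1*(-7))) = 36 + 9*(-6/(8 + 7)) = 36 + 9*(-6/15) = 36 + 9*(-6*1/15) = 36 + 9*(-⅖) = 36 - 18/5 = 162/5 ≈ 32.400)
g(j, b) = 162/5
g(G, -9)*4823 = (162/5)*4823 = 781326/5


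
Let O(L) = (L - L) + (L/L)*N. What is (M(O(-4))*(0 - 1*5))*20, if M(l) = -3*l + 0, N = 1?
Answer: 300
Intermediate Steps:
O(L) = 1 (O(L) = (L - L) + (L/L)*1 = 0 + 1*1 = 0 + 1 = 1)
M(l) = -3*l
(M(O(-4))*(0 - 1*5))*20 = ((-3*1)*(0 - 1*5))*20 = -3*(0 - 5)*20 = -3*(-5)*20 = 15*20 = 300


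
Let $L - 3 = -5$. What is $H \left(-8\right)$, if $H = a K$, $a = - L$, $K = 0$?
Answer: $0$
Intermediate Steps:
$L = -2$ ($L = 3 - 5 = -2$)
$a = 2$ ($a = \left(-1\right) \left(-2\right) = 2$)
$H = 0$ ($H = 2 \cdot 0 = 0$)
$H \left(-8\right) = 0 \left(-8\right) = 0$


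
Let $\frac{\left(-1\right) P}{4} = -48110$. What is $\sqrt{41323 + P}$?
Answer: $\sqrt{233763} \approx 483.49$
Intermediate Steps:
$P = 192440$ ($P = \left(-4\right) \left(-48110\right) = 192440$)
$\sqrt{41323 + P} = \sqrt{41323 + 192440} = \sqrt{233763}$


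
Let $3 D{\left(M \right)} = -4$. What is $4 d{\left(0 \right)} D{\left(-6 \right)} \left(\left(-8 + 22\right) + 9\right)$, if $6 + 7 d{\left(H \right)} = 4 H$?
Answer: $\frac{736}{7} \approx 105.14$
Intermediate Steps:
$D{\left(M \right)} = - \frac{4}{3}$ ($D{\left(M \right)} = \frac{1}{3} \left(-4\right) = - \frac{4}{3}$)
$d{\left(H \right)} = - \frac{6}{7} + \frac{4 H}{7}$
$4 d{\left(0 \right)} D{\left(-6 \right)} \left(\left(-8 + 22\right) + 9\right) = 4 \left(- \frac{6}{7} + \frac{4}{7} \cdot 0\right) \left(- \frac{4}{3}\right) \left(\left(-8 + 22\right) + 9\right) = 4 \left(- \frac{6}{7} + 0\right) \left(- \frac{4}{3}\right) \left(14 + 9\right) = 4 \left(- \frac{6}{7}\right) \left(- \frac{4}{3}\right) 23 = \left(- \frac{24}{7}\right) \left(- \frac{4}{3}\right) 23 = \frac{32}{7} \cdot 23 = \frac{736}{7}$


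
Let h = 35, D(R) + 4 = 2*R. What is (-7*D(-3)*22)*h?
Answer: 53900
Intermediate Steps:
D(R) = -4 + 2*R
(-7*D(-3)*22)*h = (-7*(-4 + 2*(-3))*22)*35 = (-7*(-4 - 6)*22)*35 = (-7*(-10)*22)*35 = (70*22)*35 = 1540*35 = 53900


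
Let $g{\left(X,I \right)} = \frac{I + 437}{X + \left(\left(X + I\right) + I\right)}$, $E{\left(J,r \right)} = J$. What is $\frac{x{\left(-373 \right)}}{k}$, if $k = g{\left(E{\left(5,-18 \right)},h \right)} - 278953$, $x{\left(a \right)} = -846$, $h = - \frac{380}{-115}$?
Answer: $\frac{323172}{106549919} \approx 0.0030331$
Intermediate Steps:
$h = \frac{76}{23}$ ($h = \left(-380\right) \left(- \frac{1}{115}\right) = \frac{76}{23} \approx 3.3043$)
$g{\left(X,I \right)} = \frac{437 + I}{2 I + 2 X}$ ($g{\left(X,I \right)} = \frac{437 + I}{X + \left(\left(I + X\right) + I\right)} = \frac{437 + I}{X + \left(X + 2 I\right)} = \frac{437 + I}{2 I + 2 X}$)
$k = - \frac{106549919}{382}$ ($k = \frac{437 + \frac{76}{23}}{2 \left(\frac{76}{23} + 5\right)} - 278953 = \frac{1}{2} \frac{1}{\frac{191}{23}} \cdot \frac{10127}{23} - 278953 = \frac{1}{2} \cdot \frac{23}{191} \cdot \frac{10127}{23} - 278953 = \frac{10127}{382} - 278953 = - \frac{106549919}{382} \approx -2.7893 \cdot 10^{5}$)
$\frac{x{\left(-373 \right)}}{k} = - \frac{846}{- \frac{106549919}{382}} = \left(-846\right) \left(- \frac{382}{106549919}\right) = \frac{323172}{106549919}$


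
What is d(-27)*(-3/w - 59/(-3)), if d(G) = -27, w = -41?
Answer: -21852/41 ≈ -532.98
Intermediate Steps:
d(-27)*(-3/w - 59/(-3)) = -27*(-3/(-41) - 59/(-3)) = -27*(-3*(-1/41) - 59*(-⅓)) = -27*(3/41 + 59/3) = -27*2428/123 = -21852/41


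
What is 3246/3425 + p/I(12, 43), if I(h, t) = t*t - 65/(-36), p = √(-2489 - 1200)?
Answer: 3246/3425 + 36*I*√3689/66629 ≈ 0.94774 + 0.032817*I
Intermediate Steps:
p = I*√3689 (p = √(-3689) = I*√3689 ≈ 60.737*I)
I(h, t) = 65/36 + t² (I(h, t) = t² - 65*(-1/36) = t² + 65/36 = 65/36 + t²)
3246/3425 + p/I(12, 43) = 3246/3425 + (I*√3689)/(65/36 + 43²) = 3246*(1/3425) + (I*√3689)/(65/36 + 1849) = 3246/3425 + (I*√3689)/(66629/36) = 3246/3425 + (I*√3689)*(36/66629) = 3246/3425 + 36*I*√3689/66629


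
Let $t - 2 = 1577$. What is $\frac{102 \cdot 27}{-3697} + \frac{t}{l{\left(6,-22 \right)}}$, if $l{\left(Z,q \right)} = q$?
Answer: $- \frac{5898151}{81334} \approx -72.518$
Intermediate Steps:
$t = 1579$ ($t = 2 + 1577 = 1579$)
$\frac{102 \cdot 27}{-3697} + \frac{t}{l{\left(6,-22 \right)}} = \frac{102 \cdot 27}{-3697} + \frac{1579}{-22} = 2754 \left(- \frac{1}{3697}\right) + 1579 \left(- \frac{1}{22}\right) = - \frac{2754}{3697} - \frac{1579}{22} = - \frac{5898151}{81334}$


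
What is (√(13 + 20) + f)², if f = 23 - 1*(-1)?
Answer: (24 + √33)² ≈ 884.74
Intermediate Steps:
f = 24 (f = 23 + 1 = 24)
(√(13 + 20) + f)² = (√(13 + 20) + 24)² = (√33 + 24)² = (24 + √33)²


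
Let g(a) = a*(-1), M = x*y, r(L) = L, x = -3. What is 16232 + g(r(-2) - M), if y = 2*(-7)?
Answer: 16276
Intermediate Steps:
y = -14
M = 42 (M = -3*(-14) = 42)
g(a) = -a
16232 + g(r(-2) - M) = 16232 - (-2 - 1*42) = 16232 - (-2 - 42) = 16232 - 1*(-44) = 16232 + 44 = 16276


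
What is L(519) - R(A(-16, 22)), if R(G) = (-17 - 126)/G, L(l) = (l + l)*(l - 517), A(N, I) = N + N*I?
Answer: 763825/368 ≈ 2075.6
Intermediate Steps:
A(N, I) = N + I*N
L(l) = 2*l*(-517 + l) (L(l) = (2*l)*(-517 + l) = 2*l*(-517 + l))
R(G) = -143/G
L(519) - R(A(-16, 22)) = 2*519*(-517 + 519) - (-143)/((-16*(1 + 22))) = 2*519*2 - (-143)/((-16*23)) = 2076 - (-143)/(-368) = 2076 - (-143)*(-1)/368 = 2076 - 1*143/368 = 2076 - 143/368 = 763825/368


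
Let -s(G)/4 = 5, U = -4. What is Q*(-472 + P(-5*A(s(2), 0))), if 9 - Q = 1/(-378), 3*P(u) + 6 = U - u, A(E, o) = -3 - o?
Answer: -4903723/1134 ≈ -4324.3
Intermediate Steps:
s(G) = -20 (s(G) = -4*5 = -20)
P(u) = -10/3 - u/3 (P(u) = -2 + (-4 - u)/3 = -2 + (-4/3 - u/3) = -10/3 - u/3)
Q = 3403/378 (Q = 9 - 1/(-378) = 9 - 1*(-1/378) = 9 + 1/378 = 3403/378 ≈ 9.0026)
Q*(-472 + P(-5*A(s(2), 0))) = 3403*(-472 + (-10/3 - (-5)*(-3 - 1*0)/3))/378 = 3403*(-472 + (-10/3 - (-5)*(-3 + 0)/3))/378 = 3403*(-472 + (-10/3 - (-5)*(-3)/3))/378 = 3403*(-472 + (-10/3 - ⅓*15))/378 = 3403*(-472 + (-10/3 - 5))/378 = 3403*(-472 - 25/3)/378 = (3403/378)*(-1441/3) = -4903723/1134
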